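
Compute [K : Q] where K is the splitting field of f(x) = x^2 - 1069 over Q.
[K : Q] = 2

f(x) = x^2 - 1069 factors as (x - √1069)(x + √1069). The splitting field is K = Q(√1069). Since 1069 is squarefree and > 1, it is not a perfect square, so x^2 - 1069 is irreducible over Q and [Q(√1069) : Q] = 2. Hence [K : Q] = 2.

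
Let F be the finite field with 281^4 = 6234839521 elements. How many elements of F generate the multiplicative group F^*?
There are φ(6234839520) = 1287069696 primitive elements

F_q^* is cyclic of order q - 1 = 6234839520. A cyclic group of order m has exactly φ(m) generators. Here m = 6234839520 = 2^5 · 3 · 5 · 7 · 13 · 47 · 3037, so the number of primitive elements is φ(6234839520) = 1287069696.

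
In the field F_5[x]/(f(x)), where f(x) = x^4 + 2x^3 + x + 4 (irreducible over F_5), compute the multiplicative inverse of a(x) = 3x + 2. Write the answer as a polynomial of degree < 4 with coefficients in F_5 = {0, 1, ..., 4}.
a(x)^(-1) ≡ x^3 + 3x^2 + 3x + 4 (mod f(x))

Since f is irreducible over F_5, F_5[x]/(f) is a field and a(x) ≠ 0 has an inverse. Apply the extended Euclidean algorithm to f(x) and a(x) in F_5[x]: f(x) = (2x^3 + x^2 + x + 3)·a(x) + (3). The last nonzero remainder is the constant 3 = gcd(f, a) in F_5. Back-substituting through the division chain expresses 3 = s(x)·a(x) + t(x)·f(x) with s(x) ≡ 3x^3 + 4x^2 + 4x + 2 (mod f), so (3x^3 + 4x^2 + 4x + 2)·a(x) ≡ 3 (mod f). Multiplying by 3^(-1) ≡ 2 in F_5 gives a(x)^(-1) ≡ 2·(3x^3 + 4x^2 + 4x + 2) ≡ x^3 + 3x^2 + 3x + 4 (mod f). Check: (3x + 2)·(x^3 + 3x^2 + 3x + 4) = 3x^4 + x^3 + 3x + 3 ≡ 1 (mod x^4 + 2x^3 + x + 4).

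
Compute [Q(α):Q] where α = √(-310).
[Q(α):Q] = 2

[Q(α):Q] equals the degree of the minimal polynomial of α. Here α^2 = -310 and x^2 + 310 is irreducible (d = -310 is squarefree, ≠ 1, hence not a square), so deg(m_α) = 2. Thus [Q(α):Q] = 2.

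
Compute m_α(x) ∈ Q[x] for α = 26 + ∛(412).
m_α(x) = x^3 - 78x^2 + 2028x - 17988

Set β = α - 26 = ∛(412), so β^3 = 412. Then (α - 26)^3 - 412 = 0, i.e. α is a root of g(x) = (x - 26)^3 - 412 = x^3 - 78x^2 + 2028x - 17988. Since g(x) = h(x - 26) where h(x) = x^3 - 412, and h is irreducible over Q (because 412 is not a perfect cube, so h has no rational root, and a monic cubic with no rational root is irreducible), g is also irreducible (irreducibility is preserved under the substitution x → x - 26). Hence m_α(x) = x^3 - 78x^2 + 2028x - 17988.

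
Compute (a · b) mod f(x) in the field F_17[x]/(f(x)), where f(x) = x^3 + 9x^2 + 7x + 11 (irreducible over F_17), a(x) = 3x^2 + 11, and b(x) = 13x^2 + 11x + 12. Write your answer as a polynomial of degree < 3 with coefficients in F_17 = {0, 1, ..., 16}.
a · b ≡ 14x^2 + 14x + 9 (mod f(x))

Multiply in F_17[x]: a(x)·b(x) = (3x^2 + 11)·(13x^2 + 11x + 12) = 5x^4 + 16x^3 + 9x^2 + 2x + 13. This has degree ≥ 3, so divide by f(x) over F_17: 5x^4 + 16x^3 + 9x^2 + 2x + 13 = (5x + 5)·(x^3 + 9x^2 + 7x + 11) + (14x^2 + 14x + 9). Hence a·b ≡ 14x^2 + 14x + 9 (mod f). (F_17[x]/(f) is a field with 17^3 = 4913 elements since f is irreducible of degree 3.)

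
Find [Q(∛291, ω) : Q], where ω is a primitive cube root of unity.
[Q(∛291, ω) : Q] = 6

[Q(∛291):Q] = 3 (min poly x^3 - 291, irreducible since 291 is not a perfect cube). [Q(ω):Q] = 2 (min poly x^2 + x + 1). Since Q(∛291) ⊂ R and ω ∉ R, we have ω ∉ Q(∛291), so x^2 + x + 1 remains irreducible over Q(∛291) and [Q(∛291, ω) : Q(∛291)] = 2. By the tower law, [Q(∛291, ω) : Q] = 3 · 2 = 6. (In fact Q(∛291, ω) is the splitting field of x^3 - 291 over Q.)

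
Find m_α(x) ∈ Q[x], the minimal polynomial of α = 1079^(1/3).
m_α(x) = x^3 - 1079

α satisfies α^3 = 1079, so x^3 - 1079 annihilates α. By the rational root test, a rational root p/q (in lowest terms) of x^3 - 1079 would satisfy p^3 = 1079 q^3, forcing q = 1 and p^3 = 1079; but 1079 is not a perfect cube, contradiction. A monic cubic over Q with no rational root is irreducible (any nontrivial factorization would include a linear factor). Hence x^3 - 1079 is the minimal polynomial of α, and in particular [Q(α):Q] = 3.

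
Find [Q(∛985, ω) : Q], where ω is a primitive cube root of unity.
[Q(∛985, ω) : Q] = 6

[Q(∛985):Q] = 3 (min poly x^3 - 985, irreducible since 985 is not a perfect cube). [Q(ω):Q] = 2 (min poly x^2 + x + 1). Since Q(∛985) ⊂ R and ω ∉ R, we have ω ∉ Q(∛985), so x^2 + x + 1 remains irreducible over Q(∛985) and [Q(∛985, ω) : Q(∛985)] = 2. By the tower law, [Q(∛985, ω) : Q] = 3 · 2 = 6. (In fact Q(∛985, ω) is the splitting field of x^3 - 985 over Q.)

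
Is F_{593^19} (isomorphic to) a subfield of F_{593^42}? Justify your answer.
No: F_{593^19} is not a subfield of F_{593^42}

F_{p^m} embeds in F_{p^n} iff m | n. Here 19 ∤ 42 (since 42 = 2·19 + 4 with remainder 4 ≠ 0), so F_{593^19} is not a subfield of F_{593^42}. Equivalently: if it were, the tower law would give 19 = [F_{593^19}:F_593] dividing [F_{593^42}:F_593] = 42, contradiction.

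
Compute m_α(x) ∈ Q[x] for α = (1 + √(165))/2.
m_α(x) = x^2 - x - 41

From 2α - 1 = √(165), squaring gives (2α - 1)^2 = 165, i.e. 4α^2 - 4α + 1 = 165, so α^2 - α + (1 - 165)/4 = 0. Since 165 ≡ 1 (mod 4), (1 - 165)/4 = -41 ∈ Z. The polynomial x^2 - x - 41 has discriminant 1 - 4·(-41) = 165, which is not a perfect square in Q (d = 165 is squarefree and ≠ 1), so x^2 - x - 41 is irreducible over Q. It is the minimal polynomial of α.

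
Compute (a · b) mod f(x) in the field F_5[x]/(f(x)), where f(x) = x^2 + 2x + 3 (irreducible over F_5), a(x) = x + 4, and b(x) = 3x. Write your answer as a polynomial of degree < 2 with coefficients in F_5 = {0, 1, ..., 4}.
a · b ≡ x + 1 (mod f(x))

Multiply in F_5[x]: a(x)·b(x) = (x + 4)·(3x) = 3x^2 + 2x. This has degree ≥ 2, so divide by f(x) over F_5: 3x^2 + 2x = (3)·(x^2 + 2x + 3) + (x + 1). Hence a·b ≡ x + 1 (mod f). (F_5[x]/(f) is a field with 5^2 = 25 elements since f is irreducible of degree 2.)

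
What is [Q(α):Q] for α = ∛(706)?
[Q(α):Q] = 3

The minimal polynomial of α is x^3 - 706, irreducible over Q since 706 is not a perfect cube (so x^3 - 706 has no rational root). Hence [Q(α):Q] = deg(m_α) = 3.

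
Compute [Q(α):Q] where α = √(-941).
[Q(α):Q] = 2

[Q(α):Q] equals the degree of the minimal polynomial of α. Here α^2 = -941 and x^2 + 941 is irreducible (d = -941 is squarefree, ≠ 1, hence not a square), so deg(m_α) = 2. Thus [Q(α):Q] = 2.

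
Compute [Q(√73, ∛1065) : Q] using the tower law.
[Q(√73, ∛1065) : Q] = 6

Let L = Q(√73, ∛1065). Since Q(√73) ⊂ L and [Q(√73):Q] = 2, the tower law gives 2 | [L:Q]. Likewise Q(∛1065) ⊂ L with [Q(∛1065):Q] = 3 (because 1065 is not a perfect cube), so 3 | [L:Q]. As gcd(2,3) = 1, [L:Q] is divisible by 6. Conversely L is generated over Q by √73 and ∛1065, so [L:Q] ≤ 2·3 = 6. Therefore [Q(√73, ∛1065) : Q] = 6.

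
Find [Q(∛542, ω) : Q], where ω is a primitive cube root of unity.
[Q(∛542, ω) : Q] = 6

[Q(∛542):Q] = 3 (min poly x^3 - 542, irreducible since 542 is not a perfect cube). [Q(ω):Q] = 2 (min poly x^2 + x + 1). Since Q(∛542) ⊂ R and ω ∉ R, we have ω ∉ Q(∛542), so x^2 + x + 1 remains irreducible over Q(∛542) and [Q(∛542, ω) : Q(∛542)] = 2. By the tower law, [Q(∛542, ω) : Q] = 3 · 2 = 6. (In fact Q(∛542, ω) is the splitting field of x^3 - 542 over Q.)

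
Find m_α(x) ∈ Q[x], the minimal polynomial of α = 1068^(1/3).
m_α(x) = x^3 - 1068

α satisfies α^3 = 1068, so x^3 - 1068 annihilates α. By the rational root test, a rational root p/q (in lowest terms) of x^3 - 1068 would satisfy p^3 = 1068 q^3, forcing q = 1 and p^3 = 1068; but 1068 is not a perfect cube, contradiction. A monic cubic over Q with no rational root is irreducible (any nontrivial factorization would include a linear factor). Hence x^3 - 1068 is the minimal polynomial of α, and in particular [Q(α):Q] = 3.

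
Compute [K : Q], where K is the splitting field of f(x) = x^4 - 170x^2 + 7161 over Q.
[K : Q] = 4

Solving the quadratic in x^2: x^2 = (170 ± √(170^2 - 4·7161))/2 = (170 ± √256)/2 = (170 ± 16)/2, giving x^2 = 77 or x^2 = 93. So f(x) = (x^2 - 77)(x^2 - 93) and the roots of f are ±√77, ±√93. Hence the splitting field is K = Q(√77, √93). Since 77 and 93 are distinct squarefree integers > 1, their product 7161 is not a perfect square, so √93 ∉ Q(√77). By the tower law [K:Q] = [Q(√77,√93):Q(√77)] · [Q(√77):Q] = 2 · 2 = 4.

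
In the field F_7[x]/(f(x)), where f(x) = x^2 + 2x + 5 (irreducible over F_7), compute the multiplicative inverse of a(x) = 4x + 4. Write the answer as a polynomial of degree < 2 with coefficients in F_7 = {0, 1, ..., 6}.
a(x)^(-1) ≡ 3x + 3 (mod f(x))

Since f is irreducible over F_7, F_7[x]/(f) is a field and a(x) ≠ 0 has an inverse. Apply the extended Euclidean algorithm to f(x) and a(x) in F_7[x]: f(x) = (2x + 2)·a(x) + (4). The last nonzero remainder is the constant 4 = gcd(f, a) in F_7. Back-substituting through the division chain expresses 4 = s(x)·a(x) + t(x)·f(x) with s(x) ≡ 5x + 5 (mod f), so (5x + 5)·a(x) ≡ 4 (mod f). Multiplying by 4^(-1) ≡ 2 in F_7 gives a(x)^(-1) ≡ 2·(5x + 5) ≡ 3x + 3 (mod f). Check: (4x + 4)·(3x + 3) = 5x^2 + 3x + 5 ≡ 1 (mod x^2 + 2x + 5).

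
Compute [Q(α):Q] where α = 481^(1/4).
[Q(α):Q] = 4

α is a root of x^4 - 481. By Eisenstein's criterion at the prime p = 13 (which divides the constant term 481 but p^2 = 169 does not, since 481 is squarefree), x^4 - 481 is irreducible over Q. Hence [Q(α):Q] = 4.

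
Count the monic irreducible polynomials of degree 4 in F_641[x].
There are 42205696320 monic irreducible polynomials of degree 4 over F_641

Each element of F_{641^4} that lies in no proper subfield is a root of exactly one monic irreducible of degree 4 over F_641, and each such polynomial has 4 distinct roots in F_{641^4}. By Möbius inversion the count is N_641(4) = (1/4) Σ_{d|4} μ(4/d) · 641^d = (1/4)(μ(4)·641^1 + μ(2)·641^2 + μ(1)·641^4) = 168822785280/4 = 42205696320.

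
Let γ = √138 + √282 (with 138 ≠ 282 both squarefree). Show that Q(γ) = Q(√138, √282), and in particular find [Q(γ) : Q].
[Q(γ) : Q] = 4 (equivalently, Q(γ) = Q(√138, √282))

Obviously Q(γ) ⊆ Q(√138, √282), and [Q(√138, √282):Q] = 4 (since 138, 282 are distinct squarefree integers > 1 with 38916 not a perfect square). To show equality we compute the minimal polynomial of γ. From γ = √138 + √282: γ^2 = 138 + 2√(38916) + 282 = 420 + 2√(38916), so γ^2 - 420 = 2√(38916); squaring, (γ^2 - 420)^2 = 4·38916, i.e. γ^4 - 840γ^2 + 176400 - 155664 = 0, i.e. γ^4 - 840γ^2 + 20736 = 0. So γ is a root of x^4 - 840x^2 + 20736. This polynomial is irreducible over Q: it has no rational root (each ±√138 ± √282 is irrational), and any factorization into two quadratics over Q would force √(38916) ∈ Q (pairing opposite roots) or √138, √282 ∈ Q (other pairings), all impossible. Hence [Q(γ):Q] = 4 = [Q(√138, √282):Q], so Q(γ) = Q(√138, √282).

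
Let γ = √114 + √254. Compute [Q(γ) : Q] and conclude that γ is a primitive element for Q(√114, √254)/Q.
[Q(γ) : Q] = 4 (equivalently, Q(γ) = Q(√114, √254))

Obviously Q(γ) ⊆ Q(√114, √254), and [Q(√114, √254):Q] = 4 (since 114, 254 are distinct squarefree integers > 1 with 28956 not a perfect square). To show equality we compute the minimal polynomial of γ. From γ = √114 + √254: γ^2 = 114 + 2√(28956) + 254 = 368 + 2√(28956), so γ^2 - 368 = 2√(28956); squaring, (γ^2 - 368)^2 = 4·28956, i.e. γ^4 - 736γ^2 + 135424 - 115824 = 0, i.e. γ^4 - 736γ^2 + 19600 = 0. So γ is a root of x^4 - 736x^2 + 19600. This polynomial is irreducible over Q: it has no rational root (each ±√114 ± √254 is irrational), and any factorization into two quadratics over Q would force √(28956) ∈ Q (pairing opposite roots) or √114, √254 ∈ Q (other pairings), all impossible. Hence [Q(γ):Q] = 4 = [Q(√114, √254):Q], so Q(γ) = Q(√114, √254).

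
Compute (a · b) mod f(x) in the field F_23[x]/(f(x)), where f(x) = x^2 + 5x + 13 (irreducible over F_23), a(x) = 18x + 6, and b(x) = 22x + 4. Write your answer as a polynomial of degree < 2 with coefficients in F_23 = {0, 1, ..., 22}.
a · b ≡ 18x + 5 (mod f(x))

Multiply in F_23[x]: a(x)·b(x) = (18x + 6)·(22x + 4) = 5x^2 + 20x + 1. This has degree ≥ 2, so divide by f(x) over F_23: 5x^2 + 20x + 1 = (5)·(x^2 + 5x + 13) + (18x + 5). Hence a·b ≡ 18x + 5 (mod f). (F_23[x]/(f) is a field with 23^2 = 529 elements since f is irreducible of degree 2.)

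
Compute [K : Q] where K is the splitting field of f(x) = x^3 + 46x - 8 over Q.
[K : Q] = 6

By the rational root test, any rational root of the monic integer polynomial f(x) = x^3 + 46x - 8 must be an integer dividing the constant term -8, i.e. one of ±{1, 2, 4, 8}. Evaluating: f(1) = 39, f(-1) = -55, f(2) = 92, f(-2) = -108, f(4) = 240, f(-4) = -256, f(8) = 872, f(-8) = -888; none is 0, so f has no rational root and is therefore irreducible over Q (a cubic with no linear factor over a field is irreducible). For an irreducible cubic, the Galois group is A_3 or S_3 according as the discriminant disc(f) = -4a^3 - 27b^2 = -4·(46)^3 - 27·(-8)^2 = -391072 is or is not a square in Q. Here disc(f) = -391072 is not a perfect square in Q, so the Galois group of f over Q is not contained in A_3 and must be all of S_3. The splitting field has degree |S_3| = 6 over Q, so [K : Q] = 6.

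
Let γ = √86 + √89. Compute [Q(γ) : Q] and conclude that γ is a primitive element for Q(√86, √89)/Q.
[Q(γ) : Q] = 4 (equivalently, Q(γ) = Q(√86, √89))

Obviously Q(γ) ⊆ Q(√86, √89), and [Q(√86, √89):Q] = 4 (since 86, 89 are distinct squarefree integers > 1 with 7654 not a perfect square). To show equality we compute the minimal polynomial of γ. From γ = √86 + √89: γ^2 = 86 + 2√(7654) + 89 = 175 + 2√(7654), so γ^2 - 175 = 2√(7654); squaring, (γ^2 - 175)^2 = 4·7654, i.e. γ^4 - 350γ^2 + 30625 - 30616 = 0, i.e. γ^4 - 350γ^2 + 9 = 0. So γ is a root of x^4 - 350x^2 + 9. This polynomial is irreducible over Q: it has no rational root (each ±√86 ± √89 is irrational), and any factorization into two quadratics over Q would force √(7654) ∈ Q (pairing opposite roots) or √86, √89 ∈ Q (other pairings), all impossible. Hence [Q(γ):Q] = 4 = [Q(√86, √89):Q], so Q(γ) = Q(√86, √89).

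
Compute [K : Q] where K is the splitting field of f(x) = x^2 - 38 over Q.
[K : Q] = 2

f(x) = x^2 - 38 factors as (x - √38)(x + √38). The splitting field is K = Q(√38). Since 38 is squarefree and > 1, it is not a perfect square, so x^2 - 38 is irreducible over Q and [Q(√38) : Q] = 2. Hence [K : Q] = 2.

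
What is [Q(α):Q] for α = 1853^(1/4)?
[Q(α):Q] = 4

α is a root of x^4 - 1853. By Eisenstein's criterion at the prime p = 17 (which divides the constant term 1853 but p^2 = 289 does not, since 1853 is squarefree), x^4 - 1853 is irreducible over Q. Hence [Q(α):Q] = 4.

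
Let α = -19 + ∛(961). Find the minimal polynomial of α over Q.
m_α(x) = x^3 + 57x^2 + 1083x + 5898

Set β = α + 19 = ∛(961), so β^3 = 961. Then (α + 19)^3 - 961 = 0, i.e. α is a root of g(x) = (x + 19)^3 - 961 = x^3 + 57x^2 + 1083x + 5898. Since g(x) = h(x + 19) where h(x) = x^3 - 961, and h is irreducible over Q (because 961 is not a perfect cube, so h has no rational root, and a monic cubic with no rational root is irreducible), g is also irreducible (irreducibility is preserved under the substitution x → x + 19). Hence m_α(x) = x^3 + 57x^2 + 1083x + 5898.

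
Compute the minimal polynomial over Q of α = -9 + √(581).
m_α(x) = x^2 + 18x - 500

From α + 9 = √(581), squaring gives (α + 9)^2 = 581, i.e. α^2 + 18α + 81 = 581, so α^2 + 18α - 500 = 0. The discriminant of x^2 + 18x - 500 is (18)^2 - 4·(-500) = 324 + 2000 = 2324, and 4·(581) is not a perfect square in Q since 581 is squarefree and ≠ 1. Hence x^2 + 18x - 500 is irreducible over Q and is the minimal polynomial of α.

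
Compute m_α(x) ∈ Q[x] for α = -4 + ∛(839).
m_α(x) = x^3 + 12x^2 + 48x - 775

Set β = α + 4 = ∛(839), so β^3 = 839. Then (α + 4)^3 - 839 = 0, i.e. α is a root of g(x) = (x + 4)^3 - 839 = x^3 + 12x^2 + 48x - 775. Since g(x) = h(x + 4) where h(x) = x^3 - 839, and h is irreducible over Q (because 839 is not a perfect cube, so h has no rational root, and a monic cubic with no rational root is irreducible), g is also irreducible (irreducibility is preserved under the substitution x → x + 4). Hence m_α(x) = x^3 + 12x^2 + 48x - 775.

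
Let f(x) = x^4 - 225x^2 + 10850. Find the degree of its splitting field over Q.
[K : Q] = 4

Solving the quadratic in x^2: x^2 = (225 ± √(225^2 - 4·10850))/2 = (225 ± √7225)/2 = (225 ± 85)/2, giving x^2 = 155 or x^2 = 70. So f(x) = (x^2 - 155)(x^2 - 70) and the roots of f are ±√155, ±√70. Hence the splitting field is K = Q(√155, √70). Since 155 and 70 are distinct squarefree integers > 1, their product 10850 is not a perfect square, so √70 ∉ Q(√155). By the tower law [K:Q] = [Q(√155,√70):Q(√155)] · [Q(√155):Q] = 2 · 2 = 4.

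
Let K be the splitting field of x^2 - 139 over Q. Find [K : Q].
[K : Q] = 2

f(x) = x^2 - 139 factors as (x - √139)(x + √139). The splitting field is K = Q(√139). Since 139 is squarefree and > 1, it is not a perfect square, so x^2 - 139 is irreducible over Q and [Q(√139) : Q] = 2. Hence [K : Q] = 2.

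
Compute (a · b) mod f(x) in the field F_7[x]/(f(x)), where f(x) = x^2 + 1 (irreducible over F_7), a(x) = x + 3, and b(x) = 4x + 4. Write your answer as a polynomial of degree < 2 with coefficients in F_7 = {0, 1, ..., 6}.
a · b ≡ 2x + 1 (mod f(x))

Multiply in F_7[x]: a(x)·b(x) = (x + 3)·(4x + 4) = 4x^2 + 2x + 5. This has degree ≥ 2, so divide by f(x) over F_7: 4x^2 + 2x + 5 = (4)·(x^2 + 1) + (2x + 1). Hence a·b ≡ 2x + 1 (mod f). (F_7[x]/(f) is a field with 7^2 = 49 elements since f is irreducible of degree 2.)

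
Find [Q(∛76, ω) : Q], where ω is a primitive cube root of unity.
[Q(∛76, ω) : Q] = 6

[Q(∛76):Q] = 3 (min poly x^3 - 76, irreducible since 76 is not a perfect cube). [Q(ω):Q] = 2 (min poly x^2 + x + 1). Since Q(∛76) ⊂ R and ω ∉ R, we have ω ∉ Q(∛76), so x^2 + x + 1 remains irreducible over Q(∛76) and [Q(∛76, ω) : Q(∛76)] = 2. By the tower law, [Q(∛76, ω) : Q] = 3 · 2 = 6. (In fact Q(∛76, ω) is the splitting field of x^3 - 76 over Q.)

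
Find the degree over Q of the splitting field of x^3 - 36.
[K : Q] = 6

The roots of x^3 - 36 are ∛36, ω∛36, ω^2∛36 where ω = e^(2πi/3) is a primitive cube root of unity, so K = Q(∛36, ω). Now [Q(∛36):Q] = 3 (since 36 is not a perfect cube, x^3 - 36 is irreducible) and [Q(ω):Q] = 2. Both 2 and 3 divide [K:Q], and [K:Q] ≤ 3·2 = 6, so [K:Q] = 6. (Equivalently: Q(∛36) ⊂ R but ω ∉ R, so [K : Q(∛36)] = 2.)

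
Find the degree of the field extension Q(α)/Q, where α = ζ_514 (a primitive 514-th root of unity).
[Q(α):Q] = 256

The minimal polynomial of ζ_514 over Q is the 514-th cyclotomic polynomial Φ_514(x), which is irreducible over Q and has degree φ(514) = 256. Hence [Q(α):Q] = φ(514) = 256.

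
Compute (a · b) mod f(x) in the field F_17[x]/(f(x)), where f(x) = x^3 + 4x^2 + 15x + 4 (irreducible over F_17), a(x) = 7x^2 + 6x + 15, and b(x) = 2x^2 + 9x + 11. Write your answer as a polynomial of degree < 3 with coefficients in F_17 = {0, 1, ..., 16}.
a · b ≡ 11x^2 + 13x + 4 (mod f(x))

Multiply in F_17[x]: a(x)·b(x) = (7x^2 + 6x + 15)·(2x^2 + 9x + 11) = 14x^4 + 7x^3 + 8x^2 + 14x + 12. This has degree ≥ 3, so divide by f(x) over F_17: 14x^4 + 7x^3 + 8x^2 + 14x + 12 = (14x + 2)·(x^3 + 4x^2 + 15x + 4) + (11x^2 + 13x + 4). Hence a·b ≡ 11x^2 + 13x + 4 (mod f). (F_17[x]/(f) is a field with 17^3 = 4913 elements since f is irreducible of degree 3.)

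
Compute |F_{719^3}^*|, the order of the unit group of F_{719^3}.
|F_{719^3}^*| = 371694958

F_{719^3} has 719^3 = 371694959 elements; its multiplicative group consists of all nonzero elements, so |F_{719^3}^*| = 371694959 - 1 = 371694958. (It is cyclic since any finite subgroup of the multiplicative group of a field is cyclic.)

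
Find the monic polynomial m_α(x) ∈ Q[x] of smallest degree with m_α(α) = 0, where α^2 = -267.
m_α(x) = x^2 + 267

α satisfies α^2 + 267 = 0, so x^2 + 267 annihilates α. Since d = -267 is squarefree and ≠ 1, it is not a perfect square in Q, so x^2 + 267 has no rational root and is therefore irreducible over Q (a degree-2 polynomial over a field is irreducible iff it has no root). Hence m_α(x) = x^2 + 267.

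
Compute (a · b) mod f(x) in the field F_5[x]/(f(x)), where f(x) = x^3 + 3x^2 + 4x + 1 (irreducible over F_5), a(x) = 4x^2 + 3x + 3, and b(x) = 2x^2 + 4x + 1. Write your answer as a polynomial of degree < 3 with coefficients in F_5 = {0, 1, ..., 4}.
a · b ≡ x^2 (mod f(x))

Multiply in F_5[x]: a(x)·b(x) = (4x^2 + 3x + 3)·(2x^2 + 4x + 1) = 3x^4 + 2x^3 + 2x^2 + 3. This has degree ≥ 3, so divide by f(x) over F_5: 3x^4 + 2x^3 + 2x^2 + 3 = (3x + 3)·(x^3 + 3x^2 + 4x + 1) + (x^2). Hence a·b ≡ x^2 (mod f). (F_5[x]/(f) is a field with 5^3 = 125 elements since f is irreducible of degree 3.)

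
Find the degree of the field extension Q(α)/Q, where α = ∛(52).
[Q(α):Q] = 3

The minimal polynomial of α is x^3 - 52, irreducible over Q since 52 is not a perfect cube (so x^3 - 52 has no rational root). Hence [Q(α):Q] = deg(m_α) = 3.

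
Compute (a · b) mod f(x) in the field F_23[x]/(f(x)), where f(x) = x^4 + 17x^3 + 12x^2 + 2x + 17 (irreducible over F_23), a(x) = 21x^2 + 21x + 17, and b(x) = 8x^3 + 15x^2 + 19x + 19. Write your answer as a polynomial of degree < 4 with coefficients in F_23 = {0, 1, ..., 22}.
a · b ≡ 6x^3 + 6x^2 + 13x (mod f(x))

Multiply in F_23[x]: a(x)·b(x) = (21x^2 + 21x + 17)·(8x^3 + 15x^2 + 19x + 19) = 7x^5 + 22x^3 + 18x^2 + 9x + 1. This has degree ≥ 4, so divide by f(x) over F_23: 7x^5 + 22x^3 + 18x^2 + 9x + 1 = (7x + 19)·(x^4 + 17x^3 + 12x^2 + 2x + 17) + (6x^3 + 6x^2 + 13x). Hence a·b ≡ 6x^3 + 6x^2 + 13x (mod f). (F_23[x]/(f) is a field with 23^4 = 279841 elements since f is irreducible of degree 4.)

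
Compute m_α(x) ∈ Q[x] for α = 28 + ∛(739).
m_α(x) = x^3 - 84x^2 + 2352x - 22691

Set β = α - 28 = ∛(739), so β^3 = 739. Then (α - 28)^3 - 739 = 0, i.e. α is a root of g(x) = (x - 28)^3 - 739 = x^3 - 84x^2 + 2352x - 22691. Since g(x) = h(x - 28) where h(x) = x^3 - 739, and h is irreducible over Q (because 739 is not a perfect cube, so h has no rational root, and a monic cubic with no rational root is irreducible), g is also irreducible (irreducibility is preserved under the substitution x → x - 28). Hence m_α(x) = x^3 - 84x^2 + 2352x - 22691.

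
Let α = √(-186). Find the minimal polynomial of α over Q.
m_α(x) = x^2 + 186

α satisfies α^2 + 186 = 0, so x^2 + 186 annihilates α. Since d = -186 is squarefree and ≠ 1, it is not a perfect square in Q, so x^2 + 186 has no rational root and is therefore irreducible over Q (a degree-2 polynomial over a field is irreducible iff it has no root). Hence m_α(x) = x^2 + 186.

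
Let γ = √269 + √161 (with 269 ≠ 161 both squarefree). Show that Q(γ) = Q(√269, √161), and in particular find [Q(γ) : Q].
[Q(γ) : Q] = 4 (equivalently, Q(γ) = Q(√269, √161))

Obviously Q(γ) ⊆ Q(√269, √161), and [Q(√269, √161):Q] = 4 (since 269, 161 are distinct squarefree integers > 1 with 43309 not a perfect square). To show equality we compute the minimal polynomial of γ. From γ = √269 + √161: γ^2 = 269 + 2√(43309) + 161 = 430 + 2√(43309), so γ^2 - 430 = 2√(43309); squaring, (γ^2 - 430)^2 = 4·43309, i.e. γ^4 - 860γ^2 + 184900 - 173236 = 0, i.e. γ^4 - 860γ^2 + 11664 = 0. So γ is a root of x^4 - 860x^2 + 11664. This polynomial is irreducible over Q: it has no rational root (each ±√269 ± √161 is irrational), and any factorization into two quadratics over Q would force √(43309) ∈ Q (pairing opposite roots) or √269, √161 ∈ Q (other pairings), all impossible. Hence [Q(γ):Q] = 4 = [Q(√269, √161):Q], so Q(γ) = Q(√269, √161).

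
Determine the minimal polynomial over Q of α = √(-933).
m_α(x) = x^2 + 933

α satisfies α^2 + 933 = 0, so x^2 + 933 annihilates α. Since d = -933 is squarefree and ≠ 1, it is not a perfect square in Q, so x^2 + 933 has no rational root and is therefore irreducible over Q (a degree-2 polynomial over a field is irreducible iff it has no root). Hence m_α(x) = x^2 + 933.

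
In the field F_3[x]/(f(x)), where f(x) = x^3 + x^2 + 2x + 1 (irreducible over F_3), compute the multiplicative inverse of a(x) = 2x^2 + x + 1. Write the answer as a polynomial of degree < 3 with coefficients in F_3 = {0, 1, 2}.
a(x)^(-1) ≡ 2x^2 + 2x (mod f(x))

Since f is irreducible over F_3, F_3[x]/(f) is a field and a(x) ≠ 0 has an inverse. Apply the extended Euclidean algorithm to f(x) and a(x) in F_3[x]: f(x) = (2x + 1)·a(x) + (2x);  a(x) = (x + 2)·(2x) + (1). The last nonzero remainder is the constant 1 = gcd(f, a) in F_3. Back-substituting through the division chain expresses 1 = s(x)·a(x) + t(x)·f(x) with s(x) ≡ 2x^2 + 2x (mod f), so a(x)^(-1) ≡ s(x) = 2x^2 + 2x (mod f). Check: (2x^2 + x + 1)·(2x^2 + 2x) = x^4 + x^2 + 2x ≡ 1 (mod x^3 + x^2 + 2x + 1).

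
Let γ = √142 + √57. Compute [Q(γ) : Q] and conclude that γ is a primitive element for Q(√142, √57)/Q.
[Q(γ) : Q] = 4 (equivalently, Q(γ) = Q(√142, √57))

Obviously Q(γ) ⊆ Q(√142, √57), and [Q(√142, √57):Q] = 4 (since 142, 57 are distinct squarefree integers > 1 with 8094 not a perfect square). To show equality we compute the minimal polynomial of γ. From γ = √142 + √57: γ^2 = 142 + 2√(8094) + 57 = 199 + 2√(8094), so γ^2 - 199 = 2√(8094); squaring, (γ^2 - 199)^2 = 4·8094, i.e. γ^4 - 398γ^2 + 39601 - 32376 = 0, i.e. γ^4 - 398γ^2 + 7225 = 0. So γ is a root of x^4 - 398x^2 + 7225. This polynomial is irreducible over Q: it has no rational root (each ±√142 ± √57 is irrational), and any factorization into two quadratics over Q would force √(8094) ∈ Q (pairing opposite roots) or √142, √57 ∈ Q (other pairings), all impossible. Hence [Q(γ):Q] = 4 = [Q(√142, √57):Q], so Q(γ) = Q(√142, √57).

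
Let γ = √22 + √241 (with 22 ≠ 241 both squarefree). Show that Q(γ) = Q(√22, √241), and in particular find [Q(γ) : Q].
[Q(γ) : Q] = 4 (equivalently, Q(γ) = Q(√22, √241))

Obviously Q(γ) ⊆ Q(√22, √241), and [Q(√22, √241):Q] = 4 (since 22, 241 are distinct squarefree integers > 1 with 5302 not a perfect square). To show equality we compute the minimal polynomial of γ. From γ = √22 + √241: γ^2 = 22 + 2√(5302) + 241 = 263 + 2√(5302), so γ^2 - 263 = 2√(5302); squaring, (γ^2 - 263)^2 = 4·5302, i.e. γ^4 - 526γ^2 + 69169 - 21208 = 0, i.e. γ^4 - 526γ^2 + 47961 = 0. So γ is a root of x^4 - 526x^2 + 47961. This polynomial is irreducible over Q: it has no rational root (each ±√22 ± √241 is irrational), and any factorization into two quadratics over Q would force √(5302) ∈ Q (pairing opposite roots) or √22, √241 ∈ Q (other pairings), all impossible. Hence [Q(γ):Q] = 4 = [Q(√22, √241):Q], so Q(γ) = Q(√22, √241).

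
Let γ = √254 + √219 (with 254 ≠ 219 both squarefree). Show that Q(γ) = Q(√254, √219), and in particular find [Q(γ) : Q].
[Q(γ) : Q] = 4 (equivalently, Q(γ) = Q(√254, √219))

Obviously Q(γ) ⊆ Q(√254, √219), and [Q(√254, √219):Q] = 4 (since 254, 219 are distinct squarefree integers > 1 with 55626 not a perfect square). To show equality we compute the minimal polynomial of γ. From γ = √254 + √219: γ^2 = 254 + 2√(55626) + 219 = 473 + 2√(55626), so γ^2 - 473 = 2√(55626); squaring, (γ^2 - 473)^2 = 4·55626, i.e. γ^4 - 946γ^2 + 223729 - 222504 = 0, i.e. γ^4 - 946γ^2 + 1225 = 0. So γ is a root of x^4 - 946x^2 + 1225. This polynomial is irreducible over Q: it has no rational root (each ±√254 ± √219 is irrational), and any factorization into two quadratics over Q would force √(55626) ∈ Q (pairing opposite roots) or √254, √219 ∈ Q (other pairings), all impossible. Hence [Q(γ):Q] = 4 = [Q(√254, √219):Q], so Q(γ) = Q(√254, √219).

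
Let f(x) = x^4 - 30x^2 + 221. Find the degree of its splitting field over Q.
[K : Q] = 4

Solving the quadratic in x^2: x^2 = (30 ± √(30^2 - 4·221))/2 = (30 ± √16)/2 = (30 ± 4)/2, giving x^2 = 13 or x^2 = 17. So f(x) = (x^2 - 13)(x^2 - 17) and the roots of f are ±√13, ±√17. Hence the splitting field is K = Q(√13, √17). Since 13 and 17 are distinct squarefree integers > 1, their product 221 is not a perfect square, so √17 ∉ Q(√13). By the tower law [K:Q] = [Q(√13,√17):Q(√13)] · [Q(√13):Q] = 2 · 2 = 4.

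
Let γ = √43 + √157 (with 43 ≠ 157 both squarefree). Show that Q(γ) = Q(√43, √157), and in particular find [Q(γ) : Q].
[Q(γ) : Q] = 4 (equivalently, Q(γ) = Q(√43, √157))

Obviously Q(γ) ⊆ Q(√43, √157), and [Q(√43, √157):Q] = 4 (since 43, 157 are distinct squarefree integers > 1 with 6751 not a perfect square). To show equality we compute the minimal polynomial of γ. From γ = √43 + √157: γ^2 = 43 + 2√(6751) + 157 = 200 + 2√(6751), so γ^2 - 200 = 2√(6751); squaring, (γ^2 - 200)^2 = 4·6751, i.e. γ^4 - 400γ^2 + 40000 - 27004 = 0, i.e. γ^4 - 400γ^2 + 12996 = 0. So γ is a root of x^4 - 400x^2 + 12996. This polynomial is irreducible over Q: it has no rational root (each ±√43 ± √157 is irrational), and any factorization into two quadratics over Q would force √(6751) ∈ Q (pairing opposite roots) or √43, √157 ∈ Q (other pairings), all impossible. Hence [Q(γ):Q] = 4 = [Q(√43, √157):Q], so Q(γ) = Q(√43, √157).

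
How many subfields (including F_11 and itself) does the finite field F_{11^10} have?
F_{11^10} has 4 subfields

The subfields of F_{p^n} are exactly the fields F_{p^d} for d | n (each is the fixed field of the unique index-d subgroup of Gal(F_{p^n}/F_p) ≅ Z/nZ). The divisors of n = 10 are {1, 2, 5, 10}, giving 4 subfields: F_{11^1}, F_{11^2}, F_{11^5}, F_{11^10}.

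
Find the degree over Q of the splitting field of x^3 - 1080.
[K : Q] = 6

The roots of x^3 - 1080 are ∛1080, ω∛1080, ω^2∛1080 where ω = e^(2πi/3) is a primitive cube root of unity, so K = Q(∛1080, ω). Now [Q(∛1080):Q] = 3 (since 1080 is not a perfect cube, x^3 - 1080 is irreducible) and [Q(ω):Q] = 2. Both 2 and 3 divide [K:Q], and [K:Q] ≤ 3·2 = 6, so [K:Q] = 6. (Equivalently: Q(∛1080) ⊂ R but ω ∉ R, so [K : Q(∛1080)] = 2.)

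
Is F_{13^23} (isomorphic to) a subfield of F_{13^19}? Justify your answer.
No: F_{13^23} is not a subfield of F_{13^19}

F_{p^m} embeds in F_{p^n} iff m | n. Here 23 ∤ 19 (since 19 = 0·23 + 19 with remainder 19 ≠ 0), so F_{13^23} is not a subfield of F_{13^19}. Equivalently: if it were, the tower law would give 23 = [F_{13^23}:F_13] dividing [F_{13^19}:F_13] = 19, contradiction.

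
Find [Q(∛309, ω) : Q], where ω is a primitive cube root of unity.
[Q(∛309, ω) : Q] = 6

[Q(∛309):Q] = 3 (min poly x^3 - 309, irreducible since 309 is not a perfect cube). [Q(ω):Q] = 2 (min poly x^2 + x + 1). Since Q(∛309) ⊂ R and ω ∉ R, we have ω ∉ Q(∛309), so x^2 + x + 1 remains irreducible over Q(∛309) and [Q(∛309, ω) : Q(∛309)] = 2. By the tower law, [Q(∛309, ω) : Q] = 3 · 2 = 6. (In fact Q(∛309, ω) is the splitting field of x^3 - 309 over Q.)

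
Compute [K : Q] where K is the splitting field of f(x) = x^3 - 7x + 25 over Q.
[K : Q] = 6

By the rational root test, any rational root of the monic integer polynomial f(x) = x^3 - 7x + 25 must be an integer dividing the constant term 25, i.e. one of ±{1, 5, 25}. Evaluating: f(1) = 19, f(-1) = 31, f(5) = 115, f(-5) = -65, f(25) = 15475, f(-25) = -15425; none is 0, so f has no rational root and is therefore irreducible over Q (a cubic with no linear factor over a field is irreducible). For an irreducible cubic, the Galois group is A_3 or S_3 according as the discriminant disc(f) = -4a^3 - 27b^2 = -4·(-7)^3 - 27·(25)^2 = -15503 is or is not a square in Q. Here disc(f) = -15503 is not a perfect square in Q, so the Galois group of f over Q is not contained in A_3 and must be all of S_3. The splitting field has degree |S_3| = 6 over Q, so [K : Q] = 6.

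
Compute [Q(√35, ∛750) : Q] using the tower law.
[Q(√35, ∛750) : Q] = 6

Let L = Q(√35, ∛750). Since Q(√35) ⊂ L and [Q(√35):Q] = 2, the tower law gives 2 | [L:Q]. Likewise Q(∛750) ⊂ L with [Q(∛750):Q] = 3 (because 750 is not a perfect cube), so 3 | [L:Q]. As gcd(2,3) = 1, [L:Q] is divisible by 6. Conversely L is generated over Q by √35 and ∛750, so [L:Q] ≤ 2·3 = 6. Therefore [Q(√35, ∛750) : Q] = 6.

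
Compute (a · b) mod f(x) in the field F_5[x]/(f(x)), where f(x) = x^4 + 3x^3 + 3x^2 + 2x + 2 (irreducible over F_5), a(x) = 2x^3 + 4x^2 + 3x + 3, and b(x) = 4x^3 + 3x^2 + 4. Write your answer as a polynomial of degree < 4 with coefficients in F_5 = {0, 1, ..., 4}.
a · b ≡ x^3 + 4x (mod f(x))

Multiply in F_5[x]: a(x)·b(x) = (2x^3 + 4x^2 + 3x + 3)·(4x^3 + 3x^2 + 4) = 3x^6 + 2x^5 + 4x^4 + 4x^3 + 2x + 2. This has degree ≥ 4, so divide by f(x) over F_5: 3x^6 + 2x^5 + 4x^4 + 4x^3 + 2x + 2 = (3x^2 + 3x + 1)·(x^4 + 3x^3 + 3x^2 + 2x + 2) + (x^3 + 4x). Hence a·b ≡ x^3 + 4x (mod f). (F_5[x]/(f) is a field with 5^4 = 625 elements since f is irreducible of degree 4.)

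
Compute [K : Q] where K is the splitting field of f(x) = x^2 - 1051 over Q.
[K : Q] = 2

f(x) = x^2 - 1051 factors as (x - √1051)(x + √1051). The splitting field is K = Q(√1051). Since 1051 is squarefree and > 1, it is not a perfect square, so x^2 - 1051 is irreducible over Q and [Q(√1051) : Q] = 2. Hence [K : Q] = 2.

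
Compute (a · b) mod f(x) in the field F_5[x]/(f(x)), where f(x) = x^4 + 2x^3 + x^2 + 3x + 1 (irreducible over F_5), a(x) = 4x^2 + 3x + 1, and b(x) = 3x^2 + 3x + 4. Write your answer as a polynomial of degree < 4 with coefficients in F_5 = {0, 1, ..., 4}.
a · b ≡ 2x^3 + x^2 + 4x + 2 (mod f(x))

Multiply in F_5[x]: a(x)·b(x) = (4x^2 + 3x + 1)·(3x^2 + 3x + 4) = 2x^4 + x^3 + 3x^2 + 4. This has degree ≥ 4, so divide by f(x) over F_5: 2x^4 + x^3 + 3x^2 + 4 = (2)·(x^4 + 2x^3 + x^2 + 3x + 1) + (2x^3 + x^2 + 4x + 2). Hence a·b ≡ 2x^3 + x^2 + 4x + 2 (mod f). (F_5[x]/(f) is a field with 5^4 = 625 elements since f is irreducible of degree 4.)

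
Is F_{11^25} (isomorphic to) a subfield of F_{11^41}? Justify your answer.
No: F_{11^25} is not a subfield of F_{11^41}

F_{p^m} embeds in F_{p^n} iff m | n. Here 25 ∤ 41 (since 41 = 1·25 + 16 with remainder 16 ≠ 0), so F_{11^25} is not a subfield of F_{11^41}. Equivalently: if it were, the tower law would give 25 = [F_{11^25}:F_11] dividing [F_{11^41}:F_11] = 41, contradiction.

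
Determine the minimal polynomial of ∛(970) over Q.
m_α(x) = x^3 - 970

α satisfies α^3 = 970, so x^3 - 970 annihilates α. By the rational root test, a rational root p/q (in lowest terms) of x^3 - 970 would satisfy p^3 = 970 q^3, forcing q = 1 and p^3 = 970; but 970 is not a perfect cube, contradiction. A monic cubic over Q with no rational root is irreducible (any nontrivial factorization would include a linear factor). Hence x^3 - 970 is the minimal polynomial of α, and in particular [Q(α):Q] = 3.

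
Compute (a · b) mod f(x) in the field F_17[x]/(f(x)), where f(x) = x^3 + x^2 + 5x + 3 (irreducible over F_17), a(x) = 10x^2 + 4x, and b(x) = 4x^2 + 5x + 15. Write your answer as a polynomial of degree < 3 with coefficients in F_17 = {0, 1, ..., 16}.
a · b ≡ 12x^2 + 14x + 7 (mod f(x))

Multiply in F_17[x]: a(x)·b(x) = (10x^2 + 4x)·(4x^2 + 5x + 15) = 6x^4 + 15x^3 + 9x. This has degree ≥ 3, so divide by f(x) over F_17: 6x^4 + 15x^3 + 9x = (6x + 9)·(x^3 + x^2 + 5x + 3) + (12x^2 + 14x + 7). Hence a·b ≡ 12x^2 + 14x + 7 (mod f). (F_17[x]/(f) is a field with 17^3 = 4913 elements since f is irreducible of degree 3.)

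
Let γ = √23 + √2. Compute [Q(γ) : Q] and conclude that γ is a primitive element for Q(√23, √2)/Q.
[Q(γ) : Q] = 4 (equivalently, Q(γ) = Q(√23, √2))

Obviously Q(γ) ⊆ Q(√23, √2), and [Q(√23, √2):Q] = 4 (since 23, 2 are distinct squarefree integers > 1 with 46 not a perfect square). To show equality we compute the minimal polynomial of γ. From γ = √23 + √2: γ^2 = 23 + 2√(46) + 2 = 25 + 2√(46), so γ^2 - 25 = 2√(46); squaring, (γ^2 - 25)^2 = 4·46, i.e. γ^4 - 50γ^2 + 625 - 184 = 0, i.e. γ^4 - 50γ^2 + 441 = 0. So γ is a root of x^4 - 50x^2 + 441. This polynomial is irreducible over Q: it has no rational root (each ±√23 ± √2 is irrational), and any factorization into two quadratics over Q would force √(46) ∈ Q (pairing opposite roots) or √23, √2 ∈ Q (other pairings), all impossible. Hence [Q(γ):Q] = 4 = [Q(√23, √2):Q], so Q(γ) = Q(√23, √2).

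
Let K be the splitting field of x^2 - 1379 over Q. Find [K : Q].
[K : Q] = 2

f(x) = x^2 - 1379 factors as (x - √1379)(x + √1379). The splitting field is K = Q(√1379). Since 1379 is squarefree and > 1, it is not a perfect square, so x^2 - 1379 is irreducible over Q and [Q(√1379) : Q] = 2. Hence [K : Q] = 2.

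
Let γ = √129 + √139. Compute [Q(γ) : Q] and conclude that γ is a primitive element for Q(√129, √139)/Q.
[Q(γ) : Q] = 4 (equivalently, Q(γ) = Q(√129, √139))

Obviously Q(γ) ⊆ Q(√129, √139), and [Q(√129, √139):Q] = 4 (since 129, 139 are distinct squarefree integers > 1 with 17931 not a perfect square). To show equality we compute the minimal polynomial of γ. From γ = √129 + √139: γ^2 = 129 + 2√(17931) + 139 = 268 + 2√(17931), so γ^2 - 268 = 2√(17931); squaring, (γ^2 - 268)^2 = 4·17931, i.e. γ^4 - 536γ^2 + 71824 - 71724 = 0, i.e. γ^4 - 536γ^2 + 100 = 0. So γ is a root of x^4 - 536x^2 + 100. This polynomial is irreducible over Q: it has no rational root (each ±√129 ± √139 is irrational), and any factorization into two quadratics over Q would force √(17931) ∈ Q (pairing opposite roots) or √129, √139 ∈ Q (other pairings), all impossible. Hence [Q(γ):Q] = 4 = [Q(√129, √139):Q], so Q(γ) = Q(√129, √139).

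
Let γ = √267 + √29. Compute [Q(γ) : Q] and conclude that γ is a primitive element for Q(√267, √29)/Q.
[Q(γ) : Q] = 4 (equivalently, Q(γ) = Q(√267, √29))

Obviously Q(γ) ⊆ Q(√267, √29), and [Q(√267, √29):Q] = 4 (since 267, 29 are distinct squarefree integers > 1 with 7743 not a perfect square). To show equality we compute the minimal polynomial of γ. From γ = √267 + √29: γ^2 = 267 + 2√(7743) + 29 = 296 + 2√(7743), so γ^2 - 296 = 2√(7743); squaring, (γ^2 - 296)^2 = 4·7743, i.e. γ^4 - 592γ^2 + 87616 - 30972 = 0, i.e. γ^4 - 592γ^2 + 56644 = 0. So γ is a root of x^4 - 592x^2 + 56644. This polynomial is irreducible over Q: it has no rational root (each ±√267 ± √29 is irrational), and any factorization into two quadratics over Q would force √(7743) ∈ Q (pairing opposite roots) or √267, √29 ∈ Q (other pairings), all impossible. Hence [Q(γ):Q] = 4 = [Q(√267, √29):Q], so Q(γ) = Q(√267, √29).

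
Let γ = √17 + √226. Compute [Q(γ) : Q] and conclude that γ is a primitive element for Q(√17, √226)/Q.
[Q(γ) : Q] = 4 (equivalently, Q(γ) = Q(√17, √226))

Obviously Q(γ) ⊆ Q(√17, √226), and [Q(√17, √226):Q] = 4 (since 17, 226 are distinct squarefree integers > 1 with 3842 not a perfect square). To show equality we compute the minimal polynomial of γ. From γ = √17 + √226: γ^2 = 17 + 2√(3842) + 226 = 243 + 2√(3842), so γ^2 - 243 = 2√(3842); squaring, (γ^2 - 243)^2 = 4·3842, i.e. γ^4 - 486γ^2 + 59049 - 15368 = 0, i.e. γ^4 - 486γ^2 + 43681 = 0. So γ is a root of x^4 - 486x^2 + 43681. This polynomial is irreducible over Q: it has no rational root (each ±√17 ± √226 is irrational), and any factorization into two quadratics over Q would force √(3842) ∈ Q (pairing opposite roots) or √17, √226 ∈ Q (other pairings), all impossible. Hence [Q(γ):Q] = 4 = [Q(√17, √226):Q], so Q(γ) = Q(√17, √226).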